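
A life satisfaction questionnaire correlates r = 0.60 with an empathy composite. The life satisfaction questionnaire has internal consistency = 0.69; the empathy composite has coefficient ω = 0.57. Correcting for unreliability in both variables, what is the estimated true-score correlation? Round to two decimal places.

0.96

r_true = r_obs / √(r_xx · r_yy) = 0.60 / √(0.69 × 0.57) = 0.60 / √0.3933 = 0.60 / 0.6271 ≈ 0.96.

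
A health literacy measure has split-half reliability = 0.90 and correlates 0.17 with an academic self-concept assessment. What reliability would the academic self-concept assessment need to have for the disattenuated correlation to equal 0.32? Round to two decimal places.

r_true = r_obs / √(r_xx · r_yy) ⇒ 0.32 = 0.17 / √(0.90 · r_yy).
√(0.90 · r_yy) = 0.17 / 0.32 = 0.5313; 0.90 · r_yy = 0.2823; r_yy = 0.2823 / 0.90 ≈ 0.31.

0.31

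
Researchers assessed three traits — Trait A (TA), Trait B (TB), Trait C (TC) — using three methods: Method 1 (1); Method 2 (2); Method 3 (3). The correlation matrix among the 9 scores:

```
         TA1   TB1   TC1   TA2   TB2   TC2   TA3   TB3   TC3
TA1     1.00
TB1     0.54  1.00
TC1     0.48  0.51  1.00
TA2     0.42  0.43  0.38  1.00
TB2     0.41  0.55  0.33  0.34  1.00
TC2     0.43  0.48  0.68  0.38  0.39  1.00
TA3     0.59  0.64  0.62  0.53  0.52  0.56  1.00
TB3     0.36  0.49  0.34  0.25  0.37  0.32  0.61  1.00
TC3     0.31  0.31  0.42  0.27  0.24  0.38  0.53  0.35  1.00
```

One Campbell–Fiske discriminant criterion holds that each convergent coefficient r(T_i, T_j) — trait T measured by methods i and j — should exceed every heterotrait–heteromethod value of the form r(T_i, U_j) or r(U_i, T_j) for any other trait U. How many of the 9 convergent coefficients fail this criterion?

7

Convergent coefficients and their comparison sets:
TA (methods 1·2): 0.42 vs {0.41, 0.43, 0.43, 0.38} → fail.
TA (methods 1·3): 0.59 vs {0.36, 0.64, 0.31, 0.62} → fail.
TA (methods 2·3): 0.53 vs {0.25, 0.52, 0.27, 0.56} → fail.
TB (methods 1·2): 0.55 vs {0.43, 0.41, 0.48, 0.33} → pass.
TB (methods 1·3): 0.49 vs {0.64, 0.36, 0.31, 0.34} → fail.
TB (methods 2·3): 0.37 vs {0.52, 0.25, 0.24, 0.32} → fail.
TC (methods 1·2): 0.68 vs {0.38, 0.43, 0.33, 0.48} → pass.
TC (methods 1·3): 0.42 vs {0.62, 0.31, 0.34, 0.31} → fail.
TC (methods 2·3): 0.38 vs {0.56, 0.27, 0.32, 0.24} → fail.
7 of 9 fail.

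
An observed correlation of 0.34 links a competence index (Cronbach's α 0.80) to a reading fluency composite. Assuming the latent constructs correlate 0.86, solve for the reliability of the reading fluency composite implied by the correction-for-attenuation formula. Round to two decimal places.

0.20

r_true = r_obs / √(r_xx · r_yy) ⇒ 0.86 = 0.34 / √(0.80 · r_yy).
√(0.80 · r_yy) = 0.34 / 0.86 = 0.3953; 0.80 · r_yy = 0.1563; r_yy = 0.1563 / 0.80 ≈ 0.20.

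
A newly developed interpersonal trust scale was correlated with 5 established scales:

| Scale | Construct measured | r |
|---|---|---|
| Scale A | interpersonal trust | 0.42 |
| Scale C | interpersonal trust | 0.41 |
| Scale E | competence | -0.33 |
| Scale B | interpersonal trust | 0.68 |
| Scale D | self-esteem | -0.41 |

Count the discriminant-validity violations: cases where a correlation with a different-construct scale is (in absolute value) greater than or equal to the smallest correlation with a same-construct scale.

1

Convergent (same construct = interpersonal trust): Scale A, Scale C, Scale B.
Smallest convergent = 0.41. Discriminant |r|: 0.33, 0.41; count ≥ 0.41 → 1.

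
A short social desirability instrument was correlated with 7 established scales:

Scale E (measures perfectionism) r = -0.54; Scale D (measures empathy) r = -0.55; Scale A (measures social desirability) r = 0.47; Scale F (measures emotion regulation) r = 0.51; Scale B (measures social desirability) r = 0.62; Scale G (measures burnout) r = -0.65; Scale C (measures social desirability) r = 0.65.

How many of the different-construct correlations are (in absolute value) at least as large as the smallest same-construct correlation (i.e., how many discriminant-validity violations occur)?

4

Convergent (same construct = social desirability): Scale A, Scale B, Scale C.
Smallest convergent = 0.47. Discriminant |r|: 0.54, 0.55, 0.51, 0.65; count ≥ 0.47 → 4.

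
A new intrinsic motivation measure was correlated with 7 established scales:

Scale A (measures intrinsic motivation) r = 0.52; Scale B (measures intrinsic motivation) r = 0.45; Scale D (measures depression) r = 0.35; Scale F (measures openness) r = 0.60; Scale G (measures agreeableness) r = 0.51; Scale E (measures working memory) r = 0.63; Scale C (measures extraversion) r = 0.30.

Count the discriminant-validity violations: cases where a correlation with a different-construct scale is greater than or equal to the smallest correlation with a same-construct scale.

Convergent (same construct = intrinsic motivation): Scale A, Scale B.
Smallest convergent = 0.45. Discriminant values: 0.35, 0.60, 0.51, 0.63, 0.30; count ≥ 0.45 → 3.

3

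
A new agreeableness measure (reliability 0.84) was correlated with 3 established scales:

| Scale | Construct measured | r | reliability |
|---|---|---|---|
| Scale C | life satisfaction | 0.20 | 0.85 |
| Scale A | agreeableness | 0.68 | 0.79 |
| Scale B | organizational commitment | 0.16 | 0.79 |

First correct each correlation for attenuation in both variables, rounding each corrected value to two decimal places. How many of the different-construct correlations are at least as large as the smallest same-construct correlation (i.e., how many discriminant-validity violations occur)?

0

Disattenuated r (r / √(r_scale · r_new)):
  Scale C (disc): 0.20 / √(0.85·0.84) = 0.24
  Scale A (conv): 0.68 / √(0.79·0.84) = 0.83
  Scale B (disc): 0.16 / √(0.79·0.84) = 0.20
Smallest convergent = 0.83. Discriminant values: 0.24, 0.20; count ≥ 0.83 → 0.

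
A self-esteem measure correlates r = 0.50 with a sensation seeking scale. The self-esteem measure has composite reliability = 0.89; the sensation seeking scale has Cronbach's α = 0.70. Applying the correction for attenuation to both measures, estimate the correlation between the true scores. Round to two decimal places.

0.63

r_true = r_obs / √(r_xx · r_yy) = 0.50 / √(0.89 × 0.70) = 0.50 / √0.6230 = 0.50 / 0.7893 ≈ 0.63.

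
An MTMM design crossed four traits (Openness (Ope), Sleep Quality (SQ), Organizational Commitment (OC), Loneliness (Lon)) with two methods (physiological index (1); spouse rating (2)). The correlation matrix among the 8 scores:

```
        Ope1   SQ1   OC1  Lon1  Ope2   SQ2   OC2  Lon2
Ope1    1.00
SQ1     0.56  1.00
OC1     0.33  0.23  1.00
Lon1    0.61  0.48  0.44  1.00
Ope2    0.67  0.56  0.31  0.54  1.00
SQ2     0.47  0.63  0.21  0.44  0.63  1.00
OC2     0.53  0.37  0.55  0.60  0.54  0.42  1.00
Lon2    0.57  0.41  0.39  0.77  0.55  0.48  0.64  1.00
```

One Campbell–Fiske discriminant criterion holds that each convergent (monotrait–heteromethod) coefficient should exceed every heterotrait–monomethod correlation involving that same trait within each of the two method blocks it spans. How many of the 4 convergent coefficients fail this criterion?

Convergent coefficients and their comparison sets:
Ope (methods 1·2): 0.67 vs {0.56, 0.63, 0.33, 0.54, 0.61, 0.55} → pass.
SQ (methods 1·2): 0.63 vs {0.56, 0.63, 0.23, 0.42, 0.48, 0.48} → fail.
OC (methods 1·2): 0.55 vs {0.33, 0.54, 0.23, 0.42, 0.44, 0.64} → fail.
Lon (methods 1·2): 0.77 vs {0.61, 0.55, 0.48, 0.48, 0.44, 0.64} → pass.
2 of 4 fail.

2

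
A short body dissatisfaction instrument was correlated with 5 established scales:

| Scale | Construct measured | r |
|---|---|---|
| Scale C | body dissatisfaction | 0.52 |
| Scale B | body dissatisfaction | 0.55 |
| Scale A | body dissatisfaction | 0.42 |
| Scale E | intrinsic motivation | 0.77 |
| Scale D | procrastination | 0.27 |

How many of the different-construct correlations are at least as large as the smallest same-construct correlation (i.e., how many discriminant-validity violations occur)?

1

Convergent (same construct = body dissatisfaction): Scale C, Scale B, Scale A.
Smallest convergent = 0.42. Discriminant values: 0.77, 0.27; count ≥ 0.42 → 1.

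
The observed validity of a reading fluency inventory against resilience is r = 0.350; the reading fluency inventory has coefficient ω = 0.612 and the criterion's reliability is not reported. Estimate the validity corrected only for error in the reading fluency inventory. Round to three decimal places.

0.447

Single correction: r_c = r_obs / √r_xx = 0.350 / √0.612 = 0.350 / 0.7823 ≈ 0.447.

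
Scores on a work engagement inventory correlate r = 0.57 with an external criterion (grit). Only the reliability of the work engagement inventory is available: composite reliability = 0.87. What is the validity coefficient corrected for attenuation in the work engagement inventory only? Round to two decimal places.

Single correction: r_c = r_obs / √r_xx = 0.57 / √0.87 = 0.57 / 0.9327 ≈ 0.61.

0.61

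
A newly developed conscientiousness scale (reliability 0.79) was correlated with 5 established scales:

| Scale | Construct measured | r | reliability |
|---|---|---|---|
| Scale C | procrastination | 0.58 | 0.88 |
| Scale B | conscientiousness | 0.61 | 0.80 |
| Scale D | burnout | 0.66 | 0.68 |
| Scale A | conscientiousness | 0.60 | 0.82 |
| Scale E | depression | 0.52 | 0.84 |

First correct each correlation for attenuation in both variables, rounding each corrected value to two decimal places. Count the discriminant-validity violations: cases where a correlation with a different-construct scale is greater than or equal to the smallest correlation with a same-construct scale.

1

Disattenuated r (r / √(r_scale · r_new)):
  Scale C (disc): 0.58 / √(0.88·0.79) = 0.70
  Scale B (conv): 0.61 / √(0.80·0.79) = 0.77
  Scale D (disc): 0.66 / √(0.68·0.79) = 0.90
  Scale A (conv): 0.60 / √(0.82·0.79) = 0.75
  Scale E (disc): 0.52 / √(0.84·0.79) = 0.64
Smallest convergent = 0.75. Discriminant values: 0.70, 0.90, 0.64; count ≥ 0.75 → 1.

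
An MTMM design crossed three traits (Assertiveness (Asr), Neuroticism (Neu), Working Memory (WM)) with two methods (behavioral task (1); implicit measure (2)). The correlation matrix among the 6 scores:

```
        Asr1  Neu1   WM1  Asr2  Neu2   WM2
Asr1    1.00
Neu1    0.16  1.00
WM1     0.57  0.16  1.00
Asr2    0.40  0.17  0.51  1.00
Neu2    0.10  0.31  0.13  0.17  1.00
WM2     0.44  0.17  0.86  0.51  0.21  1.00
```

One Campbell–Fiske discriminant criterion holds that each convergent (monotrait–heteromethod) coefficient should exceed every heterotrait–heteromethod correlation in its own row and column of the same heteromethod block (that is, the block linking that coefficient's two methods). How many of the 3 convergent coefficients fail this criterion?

Checking each validity diagonal entry against its comparison values:
Asr (methods 1·2): 0.40 vs {0.10, 0.17, 0.44, 0.51} → fail.
Neu (methods 1·2): 0.31 vs {0.17, 0.10, 0.17, 0.13} → pass.
WM (methods 1·2): 0.86 vs {0.51, 0.44, 0.13, 0.17} → pass.
1 of 3 fail.

1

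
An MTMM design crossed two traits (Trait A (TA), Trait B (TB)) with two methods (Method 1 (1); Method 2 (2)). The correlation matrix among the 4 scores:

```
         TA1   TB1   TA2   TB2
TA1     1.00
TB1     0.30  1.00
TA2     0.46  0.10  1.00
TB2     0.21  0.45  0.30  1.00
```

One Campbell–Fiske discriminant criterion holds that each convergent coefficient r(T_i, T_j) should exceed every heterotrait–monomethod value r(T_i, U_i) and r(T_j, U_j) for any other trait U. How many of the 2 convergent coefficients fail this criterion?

Convergent coefficients and their comparison sets:
TA (methods 1·2): 0.46 vs {0.30, 0.30} → pass.
TB (methods 1·2): 0.45 vs {0.30, 0.30} → pass.
0 of 2 fail.

0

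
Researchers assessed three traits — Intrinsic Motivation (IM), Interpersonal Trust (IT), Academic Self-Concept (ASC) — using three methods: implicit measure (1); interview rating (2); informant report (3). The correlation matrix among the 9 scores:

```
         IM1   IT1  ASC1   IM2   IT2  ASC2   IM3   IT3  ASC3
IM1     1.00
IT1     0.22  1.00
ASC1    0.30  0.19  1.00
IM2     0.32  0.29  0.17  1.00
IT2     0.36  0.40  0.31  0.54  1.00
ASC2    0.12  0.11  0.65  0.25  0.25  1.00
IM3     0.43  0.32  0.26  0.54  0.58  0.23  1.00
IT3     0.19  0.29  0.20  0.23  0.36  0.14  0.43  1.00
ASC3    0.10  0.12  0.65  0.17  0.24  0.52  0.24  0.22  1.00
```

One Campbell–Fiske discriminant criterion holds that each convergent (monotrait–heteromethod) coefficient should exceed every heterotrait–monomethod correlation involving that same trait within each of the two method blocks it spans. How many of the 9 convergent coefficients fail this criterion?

6

Convergent coefficients and their comparison sets:
IM (methods 1·2): 0.32 vs {0.22, 0.54, 0.30, 0.25} → fail.
IM (methods 1·3): 0.43 vs {0.22, 0.43, 0.30, 0.24} → fail.
IM (methods 2·3): 0.54 vs {0.54, 0.43, 0.25, 0.24} → fail.
IT (methods 1·2): 0.40 vs {0.22, 0.54, 0.19, 0.25} → fail.
IT (methods 1·3): 0.29 vs {0.22, 0.43, 0.19, 0.22} → fail.
IT (methods 2·3): 0.36 vs {0.54, 0.43, 0.25, 0.22} → fail.
ASC (methods 1·2): 0.65 vs {0.30, 0.25, 0.19, 0.25} → pass.
ASC (methods 1·3): 0.65 vs {0.30, 0.24, 0.19, 0.22} → pass.
ASC (methods 2·3): 0.52 vs {0.25, 0.24, 0.25, 0.22} → pass.
6 of 9 fail.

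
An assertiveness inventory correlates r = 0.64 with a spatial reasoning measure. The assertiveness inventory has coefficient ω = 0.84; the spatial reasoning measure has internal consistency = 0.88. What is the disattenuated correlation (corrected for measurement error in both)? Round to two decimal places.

0.74

r_true = r_obs / √(r_xx · r_yy) = 0.64 / √(0.84 × 0.88) = 0.64 / √0.7392 = 0.64 / 0.8598 ≈ 0.74.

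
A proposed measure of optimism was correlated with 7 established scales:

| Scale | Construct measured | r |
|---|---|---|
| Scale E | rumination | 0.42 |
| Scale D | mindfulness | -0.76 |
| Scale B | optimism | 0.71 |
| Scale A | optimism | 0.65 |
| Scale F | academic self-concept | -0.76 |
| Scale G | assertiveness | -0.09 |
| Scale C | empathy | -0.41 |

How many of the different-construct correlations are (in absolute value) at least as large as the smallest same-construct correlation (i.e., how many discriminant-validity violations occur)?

2

Convergent (same construct = optimism): Scale B, Scale A.
Smallest convergent = 0.65. Discriminant |r|: 0.42, 0.76, 0.76, 0.09, 0.41; count ≥ 0.65 → 2.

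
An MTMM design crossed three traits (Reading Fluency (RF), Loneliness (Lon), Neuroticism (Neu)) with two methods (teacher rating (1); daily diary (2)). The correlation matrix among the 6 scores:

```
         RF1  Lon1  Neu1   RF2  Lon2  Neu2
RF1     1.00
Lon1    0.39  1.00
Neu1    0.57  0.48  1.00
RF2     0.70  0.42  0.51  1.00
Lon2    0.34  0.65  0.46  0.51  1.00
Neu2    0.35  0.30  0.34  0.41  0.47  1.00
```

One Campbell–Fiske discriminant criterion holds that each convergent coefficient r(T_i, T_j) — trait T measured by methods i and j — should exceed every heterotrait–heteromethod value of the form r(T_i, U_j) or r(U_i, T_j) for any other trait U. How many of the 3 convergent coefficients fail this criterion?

Convergent coefficients and their comparison sets:
RF (methods 1·2): 0.70 vs {0.34, 0.42, 0.35, 0.51} → pass.
Lon (methods 1·2): 0.65 vs {0.42, 0.34, 0.30, 0.46} → pass.
Neu (methods 1·2): 0.34 vs {0.51, 0.35, 0.46, 0.30} → fail.
1 of 3 fail.

1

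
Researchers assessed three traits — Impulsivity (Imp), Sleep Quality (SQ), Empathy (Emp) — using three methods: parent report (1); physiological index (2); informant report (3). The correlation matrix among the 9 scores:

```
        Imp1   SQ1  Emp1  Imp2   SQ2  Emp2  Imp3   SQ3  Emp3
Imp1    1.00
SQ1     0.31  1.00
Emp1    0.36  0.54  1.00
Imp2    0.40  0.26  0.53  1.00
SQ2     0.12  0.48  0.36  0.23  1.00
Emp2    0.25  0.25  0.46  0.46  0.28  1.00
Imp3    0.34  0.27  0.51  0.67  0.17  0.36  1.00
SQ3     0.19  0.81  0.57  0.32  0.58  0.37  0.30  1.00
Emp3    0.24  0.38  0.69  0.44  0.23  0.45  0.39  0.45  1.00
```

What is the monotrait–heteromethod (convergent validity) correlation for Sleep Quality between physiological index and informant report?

Same trait (SQ), different methods: r(SQ2, SQ3) = 0.58.

0.58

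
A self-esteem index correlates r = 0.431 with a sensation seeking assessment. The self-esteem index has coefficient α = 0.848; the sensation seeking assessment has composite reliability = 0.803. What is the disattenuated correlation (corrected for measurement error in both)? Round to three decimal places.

r_true = r_obs / √(r_xx · r_yy) = 0.431 / √(0.848 × 0.803) = 0.431 / √0.680944 = 0.431 / 0.8252 ≈ 0.522.

0.522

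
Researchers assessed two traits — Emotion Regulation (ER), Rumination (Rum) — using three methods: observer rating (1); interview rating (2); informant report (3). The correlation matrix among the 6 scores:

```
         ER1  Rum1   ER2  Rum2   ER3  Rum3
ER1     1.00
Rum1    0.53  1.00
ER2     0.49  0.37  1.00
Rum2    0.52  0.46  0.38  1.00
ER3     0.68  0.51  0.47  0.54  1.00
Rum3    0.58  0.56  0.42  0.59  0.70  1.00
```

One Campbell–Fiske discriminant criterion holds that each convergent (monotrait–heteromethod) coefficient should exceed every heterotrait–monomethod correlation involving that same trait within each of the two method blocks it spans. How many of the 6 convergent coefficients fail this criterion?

6

Each convergent coefficient versus the relevant comparison correlations:
ER (methods 1·2): 0.49 vs {0.53, 0.38} → fail.
ER (methods 1·3): 0.68 vs {0.53, 0.70} → fail.
ER (methods 2·3): 0.47 vs {0.38, 0.70} → fail.
Rum (methods 1·2): 0.46 vs {0.53, 0.38} → fail.
Rum (methods 1·3): 0.56 vs {0.53, 0.70} → fail.
Rum (methods 2·3): 0.59 vs {0.38, 0.70} → fail.
6 of 6 fail.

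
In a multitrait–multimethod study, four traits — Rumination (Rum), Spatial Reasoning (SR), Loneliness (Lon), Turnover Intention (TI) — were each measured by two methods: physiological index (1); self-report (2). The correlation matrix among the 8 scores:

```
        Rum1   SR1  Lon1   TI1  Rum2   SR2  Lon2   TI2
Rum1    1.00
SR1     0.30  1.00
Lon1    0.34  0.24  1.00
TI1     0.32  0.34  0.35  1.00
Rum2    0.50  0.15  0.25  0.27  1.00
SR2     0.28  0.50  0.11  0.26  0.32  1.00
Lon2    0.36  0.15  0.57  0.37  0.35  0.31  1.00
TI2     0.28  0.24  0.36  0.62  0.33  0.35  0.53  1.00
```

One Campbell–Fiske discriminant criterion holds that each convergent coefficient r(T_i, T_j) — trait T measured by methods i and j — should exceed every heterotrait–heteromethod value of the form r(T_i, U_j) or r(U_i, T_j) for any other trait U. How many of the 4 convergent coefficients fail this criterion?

Each convergent coefficient versus the relevant comparison correlations:
Rum (methods 1·2): 0.50 vs {0.28, 0.15, 0.36, 0.25, 0.28, 0.27} → pass.
SR (methods 1·2): 0.50 vs {0.15, 0.28, 0.15, 0.11, 0.24, 0.26} → pass.
Lon (methods 1·2): 0.57 vs {0.25, 0.36, 0.11, 0.15, 0.36, 0.37} → pass.
TI (methods 1·2): 0.62 vs {0.27, 0.28, 0.26, 0.24, 0.37, 0.36} → pass.
0 of 4 fail.

0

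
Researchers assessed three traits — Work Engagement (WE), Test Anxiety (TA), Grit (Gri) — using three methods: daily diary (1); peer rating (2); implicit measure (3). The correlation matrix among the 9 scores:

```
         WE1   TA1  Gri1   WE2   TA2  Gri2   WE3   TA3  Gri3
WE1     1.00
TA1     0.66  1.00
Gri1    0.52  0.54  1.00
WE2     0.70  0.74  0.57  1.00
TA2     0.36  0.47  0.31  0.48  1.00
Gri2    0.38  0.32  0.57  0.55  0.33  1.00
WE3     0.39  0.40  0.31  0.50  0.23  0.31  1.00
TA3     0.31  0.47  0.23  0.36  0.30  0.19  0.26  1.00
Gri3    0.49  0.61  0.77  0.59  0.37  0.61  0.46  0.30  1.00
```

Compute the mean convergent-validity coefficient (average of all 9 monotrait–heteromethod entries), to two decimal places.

0.53

Convergent values: 0.70, 0.39, 0.50, 0.47, 0.47, 0.30, 0.57, 0.77, 0.61; mean = 4.78/9 = 0.53.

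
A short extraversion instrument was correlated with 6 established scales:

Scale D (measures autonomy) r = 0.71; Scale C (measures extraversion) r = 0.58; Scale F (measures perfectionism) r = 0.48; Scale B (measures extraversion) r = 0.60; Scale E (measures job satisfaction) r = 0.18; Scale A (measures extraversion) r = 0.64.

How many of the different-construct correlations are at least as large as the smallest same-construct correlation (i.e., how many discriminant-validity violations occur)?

1

Convergent (same construct = extraversion): Scale C, Scale B, Scale A.
Smallest convergent = 0.58. Discriminant values: 0.71, 0.48, 0.18; count ≥ 0.58 → 1.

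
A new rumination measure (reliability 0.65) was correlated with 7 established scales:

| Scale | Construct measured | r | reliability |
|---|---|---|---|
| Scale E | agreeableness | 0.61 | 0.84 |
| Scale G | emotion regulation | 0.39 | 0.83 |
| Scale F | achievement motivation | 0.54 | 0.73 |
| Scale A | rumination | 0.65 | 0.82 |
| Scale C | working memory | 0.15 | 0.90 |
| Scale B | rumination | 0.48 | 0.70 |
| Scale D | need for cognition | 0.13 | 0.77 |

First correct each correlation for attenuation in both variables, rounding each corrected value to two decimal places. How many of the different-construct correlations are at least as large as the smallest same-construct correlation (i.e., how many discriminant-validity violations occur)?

2

Disattenuated r (r / √(r_scale · r_new)):
  Scale E (disc): 0.61 / √(0.84·0.65) = 0.83
  Scale G (disc): 0.39 / √(0.83·0.65) = 0.53
  Scale F (disc): 0.54 / √(0.73·0.65) = 0.78
  Scale A (conv): 0.65 / √(0.82·0.65) = 0.89
  Scale C (disc): 0.15 / √(0.90·0.65) = 0.20
  Scale B (conv): 0.48 / √(0.70·0.65) = 0.71
  Scale D (disc): 0.13 / √(0.77·0.65) = 0.18
Smallest convergent = 0.71. Discriminant values: 0.83, 0.53, 0.78, 0.20, 0.18; count ≥ 0.71 → 2.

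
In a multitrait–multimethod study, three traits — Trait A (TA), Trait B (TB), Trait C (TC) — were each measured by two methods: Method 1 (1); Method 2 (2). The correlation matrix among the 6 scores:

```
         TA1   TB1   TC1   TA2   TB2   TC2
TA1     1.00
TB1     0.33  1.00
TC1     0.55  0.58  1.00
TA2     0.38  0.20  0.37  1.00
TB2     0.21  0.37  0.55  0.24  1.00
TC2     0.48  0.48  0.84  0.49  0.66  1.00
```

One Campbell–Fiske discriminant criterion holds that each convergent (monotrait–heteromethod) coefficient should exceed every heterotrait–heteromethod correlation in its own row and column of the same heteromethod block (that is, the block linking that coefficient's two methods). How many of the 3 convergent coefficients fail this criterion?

Convergent coefficients and their comparison sets:
TA (methods 1·2): 0.38 vs {0.21, 0.20, 0.48, 0.37} → fail.
TB (methods 1·2): 0.37 vs {0.20, 0.21, 0.48, 0.55} → fail.
TC (methods 1·2): 0.84 vs {0.37, 0.48, 0.55, 0.48} → pass.
2 of 3 fail.

2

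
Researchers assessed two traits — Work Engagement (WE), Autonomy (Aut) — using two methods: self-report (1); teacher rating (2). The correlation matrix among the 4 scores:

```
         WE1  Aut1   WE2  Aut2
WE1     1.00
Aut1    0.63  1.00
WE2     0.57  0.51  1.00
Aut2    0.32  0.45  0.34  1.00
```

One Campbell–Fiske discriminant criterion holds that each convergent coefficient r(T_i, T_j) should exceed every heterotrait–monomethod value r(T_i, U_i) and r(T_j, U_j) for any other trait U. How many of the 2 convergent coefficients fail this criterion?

2

Checking each validity diagonal entry against its comparison values:
WE (methods 1·2): 0.57 vs {0.63, 0.34} → fail.
Aut (methods 1·2): 0.45 vs {0.63, 0.34} → fail.
2 of 2 fail.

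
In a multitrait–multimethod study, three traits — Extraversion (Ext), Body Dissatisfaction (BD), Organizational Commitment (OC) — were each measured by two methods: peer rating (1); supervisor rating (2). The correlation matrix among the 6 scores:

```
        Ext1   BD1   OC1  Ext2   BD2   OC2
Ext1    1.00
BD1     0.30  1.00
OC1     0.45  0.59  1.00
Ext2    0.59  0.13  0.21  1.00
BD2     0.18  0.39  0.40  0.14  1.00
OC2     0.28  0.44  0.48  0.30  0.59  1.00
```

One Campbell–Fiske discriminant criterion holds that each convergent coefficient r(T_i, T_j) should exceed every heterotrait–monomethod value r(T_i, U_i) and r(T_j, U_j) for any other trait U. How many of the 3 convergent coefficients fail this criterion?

Each convergent coefficient versus the relevant comparison correlations:
Ext (methods 1·2): 0.59 vs {0.30, 0.14, 0.45, 0.30} → pass.
BD (methods 1·2): 0.39 vs {0.30, 0.14, 0.59, 0.59} → fail.
OC (methods 1·2): 0.48 vs {0.45, 0.30, 0.59, 0.59} → fail.
2 of 3 fail.

2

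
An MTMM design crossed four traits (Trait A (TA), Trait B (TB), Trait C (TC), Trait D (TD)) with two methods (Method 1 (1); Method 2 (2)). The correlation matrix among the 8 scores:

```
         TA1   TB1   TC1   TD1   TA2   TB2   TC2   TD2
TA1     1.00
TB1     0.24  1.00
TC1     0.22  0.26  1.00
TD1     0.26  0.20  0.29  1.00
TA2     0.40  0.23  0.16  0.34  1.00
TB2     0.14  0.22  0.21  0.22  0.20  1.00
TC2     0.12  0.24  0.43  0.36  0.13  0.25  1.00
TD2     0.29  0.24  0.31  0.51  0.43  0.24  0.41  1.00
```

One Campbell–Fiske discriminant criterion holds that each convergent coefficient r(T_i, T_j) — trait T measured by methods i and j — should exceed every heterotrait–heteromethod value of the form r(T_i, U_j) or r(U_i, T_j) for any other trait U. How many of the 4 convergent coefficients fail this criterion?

1

Convergent coefficients and their comparison sets:
TA (methods 1·2): 0.40 vs {0.14, 0.23, 0.12, 0.16, 0.29, 0.34} → pass.
TB (methods 1·2): 0.22 vs {0.23, 0.14, 0.24, 0.21, 0.24, 0.22} → fail.
TC (methods 1·2): 0.43 vs {0.16, 0.12, 0.21, 0.24, 0.31, 0.36} → pass.
TD (methods 1·2): 0.51 vs {0.34, 0.29, 0.22, 0.24, 0.36, 0.31} → pass.
1 of 4 fail.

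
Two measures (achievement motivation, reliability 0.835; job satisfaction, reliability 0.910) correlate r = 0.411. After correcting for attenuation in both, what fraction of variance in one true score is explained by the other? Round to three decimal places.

Disattenuated r = 0.411 / √(0.835 × 0.910) = 0.411 / 0.8717 = 0.4715.
Shared true-score variance = 0.4715² = 0.2223 ≈ 0.222.

0.222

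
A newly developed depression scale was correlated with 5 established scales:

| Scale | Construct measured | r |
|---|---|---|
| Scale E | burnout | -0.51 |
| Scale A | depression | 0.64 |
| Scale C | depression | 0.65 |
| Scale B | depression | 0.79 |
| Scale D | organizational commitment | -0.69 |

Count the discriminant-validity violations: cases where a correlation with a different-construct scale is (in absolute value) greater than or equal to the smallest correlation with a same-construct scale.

1

Convergent (same construct = depression): Scale A, Scale C, Scale B.
Smallest convergent = 0.64. Discriminant |r|: 0.51, 0.69; count ≥ 0.64 → 1.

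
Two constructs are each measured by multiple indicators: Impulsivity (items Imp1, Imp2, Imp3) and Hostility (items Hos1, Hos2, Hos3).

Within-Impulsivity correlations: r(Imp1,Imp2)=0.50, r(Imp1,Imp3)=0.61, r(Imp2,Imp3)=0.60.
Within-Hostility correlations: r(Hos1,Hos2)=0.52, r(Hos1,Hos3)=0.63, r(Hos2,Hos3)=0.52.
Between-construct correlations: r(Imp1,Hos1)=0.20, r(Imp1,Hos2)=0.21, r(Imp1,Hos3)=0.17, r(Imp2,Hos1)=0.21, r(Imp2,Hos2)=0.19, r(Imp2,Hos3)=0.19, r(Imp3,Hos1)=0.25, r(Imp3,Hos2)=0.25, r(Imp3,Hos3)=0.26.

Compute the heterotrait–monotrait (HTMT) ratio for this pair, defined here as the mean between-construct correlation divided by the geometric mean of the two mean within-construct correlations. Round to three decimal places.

0.381

Mean heterotrait r = 1.93/9 = 0.2144.
Mean within-Imp = 1.71/3 = 0.5700; mean within-Hos = 1.67/3 = 0.5567.
Geometric mean = √(0.5700 × 0.5567) = 0.5633.
HTMT = 0.2144 / 0.5633 = 0.381.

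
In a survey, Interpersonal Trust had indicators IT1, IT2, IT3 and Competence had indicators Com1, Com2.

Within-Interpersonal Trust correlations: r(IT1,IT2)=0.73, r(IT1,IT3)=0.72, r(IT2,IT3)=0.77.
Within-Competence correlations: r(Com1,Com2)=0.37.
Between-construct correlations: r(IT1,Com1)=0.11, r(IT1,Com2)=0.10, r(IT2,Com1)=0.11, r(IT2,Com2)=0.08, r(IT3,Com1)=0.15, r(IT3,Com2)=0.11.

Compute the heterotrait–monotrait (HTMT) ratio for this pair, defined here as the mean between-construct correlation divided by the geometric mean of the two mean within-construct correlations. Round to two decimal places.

0.21

Between-construct mean = 0.66/6 = 0.1100.
Mean within-IT = 2.22/3 = 0.7400; mean within-Com = 0.37/1 = 0.3700.
Geometric mean = √(0.7400 × 0.3700) = 0.5233.
HTMT = 0.1100 / 0.5233 = 0.21.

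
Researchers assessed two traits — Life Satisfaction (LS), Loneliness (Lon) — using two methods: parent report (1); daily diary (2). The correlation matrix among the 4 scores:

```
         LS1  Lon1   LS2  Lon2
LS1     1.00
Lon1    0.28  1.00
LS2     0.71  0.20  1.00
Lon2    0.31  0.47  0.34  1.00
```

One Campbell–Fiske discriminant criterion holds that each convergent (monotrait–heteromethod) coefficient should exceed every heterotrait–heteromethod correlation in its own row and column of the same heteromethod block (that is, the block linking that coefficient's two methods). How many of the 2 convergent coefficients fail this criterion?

Convergent coefficients and their comparison sets:
LS (methods 1·2): 0.71 vs {0.31, 0.20} → pass.
Lon (methods 1·2): 0.47 vs {0.20, 0.31} → pass.
0 of 2 fail.

0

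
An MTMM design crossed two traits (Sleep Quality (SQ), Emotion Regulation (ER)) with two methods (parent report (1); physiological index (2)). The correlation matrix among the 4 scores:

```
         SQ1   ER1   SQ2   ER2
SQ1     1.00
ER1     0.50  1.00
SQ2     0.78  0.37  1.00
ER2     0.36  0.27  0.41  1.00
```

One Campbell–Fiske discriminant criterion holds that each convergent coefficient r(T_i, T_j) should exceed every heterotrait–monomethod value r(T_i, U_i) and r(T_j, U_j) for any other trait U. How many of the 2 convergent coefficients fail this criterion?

1

Each convergent coefficient versus the relevant comparison correlations:
SQ (methods 1·2): 0.78 vs {0.50, 0.41} → pass.
ER (methods 1·2): 0.27 vs {0.50, 0.41} → fail.
1 of 2 fail.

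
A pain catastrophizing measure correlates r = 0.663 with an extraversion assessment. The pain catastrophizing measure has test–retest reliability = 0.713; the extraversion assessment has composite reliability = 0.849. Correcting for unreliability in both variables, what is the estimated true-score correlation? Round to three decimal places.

r_true = r_obs / √(r_xx · r_yy) = 0.663 / √(0.713 × 0.849) = 0.663 / √0.605337 = 0.663 / 0.7780 ≈ 0.852.

0.852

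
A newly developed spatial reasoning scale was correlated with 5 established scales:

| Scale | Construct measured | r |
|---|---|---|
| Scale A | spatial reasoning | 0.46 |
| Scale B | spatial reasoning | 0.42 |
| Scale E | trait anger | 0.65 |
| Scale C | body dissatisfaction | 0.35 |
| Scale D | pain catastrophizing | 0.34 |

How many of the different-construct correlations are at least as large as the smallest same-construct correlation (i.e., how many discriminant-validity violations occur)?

1

Convergent (same construct = spatial reasoning): Scale A, Scale B.
Smallest convergent = 0.42. Discriminant values: 0.65, 0.35, 0.34; count ≥ 0.42 → 1.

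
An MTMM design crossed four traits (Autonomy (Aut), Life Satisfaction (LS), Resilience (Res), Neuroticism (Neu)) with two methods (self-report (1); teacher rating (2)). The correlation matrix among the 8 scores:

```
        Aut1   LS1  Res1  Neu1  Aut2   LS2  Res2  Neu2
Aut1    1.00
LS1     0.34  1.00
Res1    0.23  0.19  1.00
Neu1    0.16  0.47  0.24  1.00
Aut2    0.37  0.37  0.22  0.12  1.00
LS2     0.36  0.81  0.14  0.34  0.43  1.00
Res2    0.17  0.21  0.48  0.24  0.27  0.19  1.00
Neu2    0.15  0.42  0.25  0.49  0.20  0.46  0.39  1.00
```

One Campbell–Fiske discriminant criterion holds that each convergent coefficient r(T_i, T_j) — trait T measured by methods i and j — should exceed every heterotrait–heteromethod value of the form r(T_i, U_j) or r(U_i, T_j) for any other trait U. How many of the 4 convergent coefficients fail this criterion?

Convergent coefficients and their comparison sets:
Aut (methods 1·2): 0.37 vs {0.36, 0.37, 0.17, 0.22, 0.15, 0.12} → fail.
LS (methods 1·2): 0.81 vs {0.37, 0.36, 0.21, 0.14, 0.42, 0.34} → pass.
Res (methods 1·2): 0.48 vs {0.22, 0.17, 0.14, 0.21, 0.25, 0.24} → pass.
Neu (methods 1·2): 0.49 vs {0.12, 0.15, 0.34, 0.42, 0.24, 0.25} → pass.
1 of 4 fail.

1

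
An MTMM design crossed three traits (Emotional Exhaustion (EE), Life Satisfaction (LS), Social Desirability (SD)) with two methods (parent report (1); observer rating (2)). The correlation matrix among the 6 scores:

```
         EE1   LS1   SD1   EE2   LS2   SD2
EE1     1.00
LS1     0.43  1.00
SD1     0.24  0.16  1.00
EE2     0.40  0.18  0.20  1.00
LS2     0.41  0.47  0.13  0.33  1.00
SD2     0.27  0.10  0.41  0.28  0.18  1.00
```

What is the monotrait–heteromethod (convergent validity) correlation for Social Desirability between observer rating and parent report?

Same trait (SD), different methods: r(SD2, SD1) = 0.41.

0.41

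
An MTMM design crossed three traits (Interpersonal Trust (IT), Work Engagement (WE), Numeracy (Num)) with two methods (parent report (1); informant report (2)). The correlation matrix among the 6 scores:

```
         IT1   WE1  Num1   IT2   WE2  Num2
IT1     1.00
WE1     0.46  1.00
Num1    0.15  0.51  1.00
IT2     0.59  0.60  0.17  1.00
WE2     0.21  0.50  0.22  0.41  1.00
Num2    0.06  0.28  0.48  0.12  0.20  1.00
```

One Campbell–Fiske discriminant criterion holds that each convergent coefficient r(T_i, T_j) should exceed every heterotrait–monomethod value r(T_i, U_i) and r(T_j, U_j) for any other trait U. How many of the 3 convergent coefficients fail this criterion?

2

Checking each validity diagonal entry against its comparison values:
IT (methods 1·2): 0.59 vs {0.46, 0.41, 0.15, 0.12} → pass.
WE (methods 1·2): 0.50 vs {0.46, 0.41, 0.51, 0.20} → fail.
Num (methods 1·2): 0.48 vs {0.15, 0.12, 0.51, 0.20} → fail.
2 of 3 fail.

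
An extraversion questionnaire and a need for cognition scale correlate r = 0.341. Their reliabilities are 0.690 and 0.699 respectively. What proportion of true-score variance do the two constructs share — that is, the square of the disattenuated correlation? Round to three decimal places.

0.241

Disattenuated r = 0.341 / √(0.690 × 0.699) = 0.341 / 0.6945 = 0.4910.
Shared true-score variance = 0.4910² = 0.2411 ≈ 0.241.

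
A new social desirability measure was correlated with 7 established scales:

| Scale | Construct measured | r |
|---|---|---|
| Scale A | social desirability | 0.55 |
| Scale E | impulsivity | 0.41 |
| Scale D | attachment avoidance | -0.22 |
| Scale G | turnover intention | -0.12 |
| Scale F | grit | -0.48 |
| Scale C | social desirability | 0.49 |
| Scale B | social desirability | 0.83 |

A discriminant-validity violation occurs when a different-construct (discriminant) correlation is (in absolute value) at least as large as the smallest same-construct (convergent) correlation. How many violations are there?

0

Convergent (same construct = social desirability): Scale A, Scale C, Scale B.
Smallest convergent = 0.49. Discriminant |r|: 0.41, 0.22, 0.12, 0.48; count ≥ 0.49 → 0.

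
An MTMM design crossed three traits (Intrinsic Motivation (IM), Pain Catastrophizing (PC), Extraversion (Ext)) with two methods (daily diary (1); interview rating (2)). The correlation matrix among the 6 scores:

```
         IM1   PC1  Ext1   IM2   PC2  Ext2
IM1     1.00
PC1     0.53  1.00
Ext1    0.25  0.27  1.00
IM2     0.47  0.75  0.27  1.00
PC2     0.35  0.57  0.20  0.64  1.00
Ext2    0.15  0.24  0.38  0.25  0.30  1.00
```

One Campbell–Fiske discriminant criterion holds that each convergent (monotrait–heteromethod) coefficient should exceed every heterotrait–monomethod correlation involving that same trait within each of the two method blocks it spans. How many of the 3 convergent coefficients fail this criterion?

Checking each validity diagonal entry against its comparison values:
IM (methods 1·2): 0.47 vs {0.53, 0.64, 0.25, 0.25} → fail.
PC (methods 1·2): 0.57 vs {0.53, 0.64, 0.27, 0.30} → fail.
Ext (methods 1·2): 0.38 vs {0.25, 0.25, 0.27, 0.30} → pass.
2 of 3 fail.

2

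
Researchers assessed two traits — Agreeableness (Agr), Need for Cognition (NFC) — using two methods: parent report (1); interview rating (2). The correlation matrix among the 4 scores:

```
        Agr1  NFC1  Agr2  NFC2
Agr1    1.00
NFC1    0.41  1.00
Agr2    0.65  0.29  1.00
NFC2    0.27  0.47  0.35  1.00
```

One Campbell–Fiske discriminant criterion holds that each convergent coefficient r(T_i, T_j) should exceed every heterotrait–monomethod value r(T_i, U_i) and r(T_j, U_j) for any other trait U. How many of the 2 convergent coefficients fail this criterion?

Convergent coefficients and their comparison sets:
Agr (methods 1·2): 0.65 vs {0.41, 0.35} → pass.
NFC (methods 1·2): 0.47 vs {0.41, 0.35} → pass.
0 of 2 fail.

0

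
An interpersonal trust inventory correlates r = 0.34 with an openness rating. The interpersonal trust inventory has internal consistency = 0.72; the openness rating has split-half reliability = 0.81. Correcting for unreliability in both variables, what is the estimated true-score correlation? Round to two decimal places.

r_true = r_obs / √(r_xx · r_yy) = 0.34 / √(0.72 × 0.81) = 0.34 / √0.5832 = 0.34 / 0.7637 ≈ 0.45.

0.45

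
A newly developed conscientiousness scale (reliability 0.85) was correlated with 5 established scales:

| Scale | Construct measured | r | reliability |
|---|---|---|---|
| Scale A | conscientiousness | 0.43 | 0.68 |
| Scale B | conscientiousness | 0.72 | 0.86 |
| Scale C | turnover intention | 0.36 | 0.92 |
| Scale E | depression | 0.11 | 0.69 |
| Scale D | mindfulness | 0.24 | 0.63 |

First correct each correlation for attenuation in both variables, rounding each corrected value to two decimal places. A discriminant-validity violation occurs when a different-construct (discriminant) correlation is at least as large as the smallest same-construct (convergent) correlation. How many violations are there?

0

Disattenuated r (r / √(r_scale · r_new)):
  Scale A (conv): 0.43 / √(0.68·0.85) = 0.57
  Scale B (conv): 0.72 / √(0.86·0.85) = 0.84
  Scale C (disc): 0.36 / √(0.92·0.85) = 0.41
  Scale E (disc): 0.11 / √(0.69·0.85) = 0.14
  Scale D (disc): 0.24 / √(0.63·0.85) = 0.33
Smallest convergent = 0.57. Discriminant values: 0.41, 0.14, 0.33; count ≥ 0.57 → 0.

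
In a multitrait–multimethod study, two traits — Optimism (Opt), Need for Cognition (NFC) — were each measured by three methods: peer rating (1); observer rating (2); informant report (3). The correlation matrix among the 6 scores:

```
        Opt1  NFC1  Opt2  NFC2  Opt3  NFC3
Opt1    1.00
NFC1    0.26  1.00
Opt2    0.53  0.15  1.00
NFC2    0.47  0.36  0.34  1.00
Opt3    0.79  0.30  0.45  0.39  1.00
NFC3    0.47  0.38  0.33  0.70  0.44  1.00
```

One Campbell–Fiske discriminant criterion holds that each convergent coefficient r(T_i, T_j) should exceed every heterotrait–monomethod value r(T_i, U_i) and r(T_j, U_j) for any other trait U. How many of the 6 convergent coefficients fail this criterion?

1

Each convergent coefficient versus the relevant comparison correlations:
Opt (methods 1·2): 0.53 vs {0.26, 0.34} → pass.
Opt (methods 1·3): 0.79 vs {0.26, 0.44} → pass.
Opt (methods 2·3): 0.45 vs {0.34, 0.44} → pass.
NFC (methods 1·2): 0.36 vs {0.26, 0.34} → pass.
NFC (methods 1·3): 0.38 vs {0.26, 0.44} → fail.
NFC (methods 2·3): 0.70 vs {0.34, 0.44} → pass.
1 of 6 fail.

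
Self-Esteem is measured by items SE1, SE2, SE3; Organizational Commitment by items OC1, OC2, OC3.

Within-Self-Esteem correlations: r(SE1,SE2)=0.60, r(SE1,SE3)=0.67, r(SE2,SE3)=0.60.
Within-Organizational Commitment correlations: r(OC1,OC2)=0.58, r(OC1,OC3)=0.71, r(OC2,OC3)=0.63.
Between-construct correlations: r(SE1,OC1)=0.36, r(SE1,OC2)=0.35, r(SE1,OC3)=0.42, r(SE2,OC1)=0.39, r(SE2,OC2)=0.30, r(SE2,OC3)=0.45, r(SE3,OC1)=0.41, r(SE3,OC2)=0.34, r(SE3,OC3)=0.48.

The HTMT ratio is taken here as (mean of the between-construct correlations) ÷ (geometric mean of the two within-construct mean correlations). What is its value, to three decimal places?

0.616

Between-construct mean = 3.50/9 = 0.3889.
Mean within-SE = 1.87/3 = 0.6233; mean within-OC = 1.92/3 = 0.6400.
Geometric mean = √(0.6233 × 0.6400) = 0.6316.
HTMT = 0.3889 / 0.6316 = 0.616.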